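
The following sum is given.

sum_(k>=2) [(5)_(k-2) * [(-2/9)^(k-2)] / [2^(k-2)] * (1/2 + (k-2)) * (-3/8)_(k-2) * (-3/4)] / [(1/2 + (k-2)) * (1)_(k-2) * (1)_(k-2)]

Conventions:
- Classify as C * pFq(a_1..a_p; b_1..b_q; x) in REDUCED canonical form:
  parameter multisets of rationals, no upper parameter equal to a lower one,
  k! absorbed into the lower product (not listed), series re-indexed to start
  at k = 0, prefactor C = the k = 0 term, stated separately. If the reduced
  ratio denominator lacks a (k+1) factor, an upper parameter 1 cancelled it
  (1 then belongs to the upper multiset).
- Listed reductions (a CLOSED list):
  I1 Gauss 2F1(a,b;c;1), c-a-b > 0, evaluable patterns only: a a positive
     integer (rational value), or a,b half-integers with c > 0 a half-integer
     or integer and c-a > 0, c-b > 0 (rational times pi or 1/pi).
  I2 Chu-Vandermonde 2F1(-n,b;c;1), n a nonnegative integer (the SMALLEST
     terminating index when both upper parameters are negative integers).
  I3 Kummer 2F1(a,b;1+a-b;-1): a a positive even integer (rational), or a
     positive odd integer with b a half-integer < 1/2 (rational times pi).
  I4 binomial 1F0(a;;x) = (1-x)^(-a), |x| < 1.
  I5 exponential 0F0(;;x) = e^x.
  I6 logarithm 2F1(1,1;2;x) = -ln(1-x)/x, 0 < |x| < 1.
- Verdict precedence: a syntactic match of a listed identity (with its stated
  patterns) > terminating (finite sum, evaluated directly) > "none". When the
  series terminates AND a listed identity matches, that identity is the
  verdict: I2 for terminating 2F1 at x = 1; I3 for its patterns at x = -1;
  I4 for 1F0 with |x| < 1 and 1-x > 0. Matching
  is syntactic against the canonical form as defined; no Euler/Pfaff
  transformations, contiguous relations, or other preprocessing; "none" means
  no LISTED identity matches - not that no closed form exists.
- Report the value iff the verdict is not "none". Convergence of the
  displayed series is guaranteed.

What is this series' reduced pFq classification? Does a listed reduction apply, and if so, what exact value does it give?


This is -3/4 * 2F1(-3/8, 5; 1; -1/9) in reduced canonical form. Verdict: none. No listed pattern accepts 2F1(-3/8, 5; 1; -1/9).

First insight: x = (-1/9) and the two k-th powers (prefactor -3/4) combine into one argument.
Ratio: r(k) = (-1/9) * (k-3/8) (k+5) / [(k+1) (k+1)] ; factor over Q: parameters, x = (-1/9), and C = -3/4.


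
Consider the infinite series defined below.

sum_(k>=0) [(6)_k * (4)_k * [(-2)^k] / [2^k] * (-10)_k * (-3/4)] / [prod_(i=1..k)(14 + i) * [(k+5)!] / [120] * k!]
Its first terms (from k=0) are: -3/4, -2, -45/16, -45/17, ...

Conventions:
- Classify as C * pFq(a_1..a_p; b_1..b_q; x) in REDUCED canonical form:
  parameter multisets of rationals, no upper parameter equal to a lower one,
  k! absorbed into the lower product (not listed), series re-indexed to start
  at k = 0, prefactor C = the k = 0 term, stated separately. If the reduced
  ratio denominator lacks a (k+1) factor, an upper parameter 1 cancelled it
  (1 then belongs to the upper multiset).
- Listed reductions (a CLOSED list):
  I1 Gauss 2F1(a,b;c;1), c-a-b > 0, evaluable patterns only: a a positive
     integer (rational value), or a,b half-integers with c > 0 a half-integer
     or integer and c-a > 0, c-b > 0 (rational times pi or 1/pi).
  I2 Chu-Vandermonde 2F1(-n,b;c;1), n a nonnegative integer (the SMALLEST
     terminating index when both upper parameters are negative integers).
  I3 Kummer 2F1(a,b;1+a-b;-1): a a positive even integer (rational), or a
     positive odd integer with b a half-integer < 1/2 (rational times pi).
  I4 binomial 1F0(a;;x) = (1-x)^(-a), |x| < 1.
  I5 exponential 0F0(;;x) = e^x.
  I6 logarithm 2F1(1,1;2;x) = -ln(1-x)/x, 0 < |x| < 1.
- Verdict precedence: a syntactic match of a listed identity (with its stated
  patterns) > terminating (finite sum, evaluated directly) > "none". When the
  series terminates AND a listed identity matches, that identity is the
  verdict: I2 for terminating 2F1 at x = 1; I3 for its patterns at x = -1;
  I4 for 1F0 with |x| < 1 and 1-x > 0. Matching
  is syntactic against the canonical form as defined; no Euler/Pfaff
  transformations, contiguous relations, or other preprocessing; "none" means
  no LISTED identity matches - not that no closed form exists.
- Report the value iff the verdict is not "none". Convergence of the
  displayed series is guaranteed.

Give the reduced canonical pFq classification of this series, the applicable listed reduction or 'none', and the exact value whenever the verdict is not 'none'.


The series (x = -1) is 2F1: upper {-10, 4}, lower {15}, prefactor -3/4. Verdict: Kummer's theorem (I3) applies (x = -1; c = 15 equals 1+a-b for upper {-10, 4}: listed pattern). Hence: -91/8.

Key observation: t_0 = -3/4 here, and the lower running product (prefactor -3/4) is a rising factorial.
Ratio: r(k) = (-1) * (k-10) (k+4) / [(k+15) (k+1)] - poly over poly, x = (-1) from leading terms; C = -3/4 at k = 0.


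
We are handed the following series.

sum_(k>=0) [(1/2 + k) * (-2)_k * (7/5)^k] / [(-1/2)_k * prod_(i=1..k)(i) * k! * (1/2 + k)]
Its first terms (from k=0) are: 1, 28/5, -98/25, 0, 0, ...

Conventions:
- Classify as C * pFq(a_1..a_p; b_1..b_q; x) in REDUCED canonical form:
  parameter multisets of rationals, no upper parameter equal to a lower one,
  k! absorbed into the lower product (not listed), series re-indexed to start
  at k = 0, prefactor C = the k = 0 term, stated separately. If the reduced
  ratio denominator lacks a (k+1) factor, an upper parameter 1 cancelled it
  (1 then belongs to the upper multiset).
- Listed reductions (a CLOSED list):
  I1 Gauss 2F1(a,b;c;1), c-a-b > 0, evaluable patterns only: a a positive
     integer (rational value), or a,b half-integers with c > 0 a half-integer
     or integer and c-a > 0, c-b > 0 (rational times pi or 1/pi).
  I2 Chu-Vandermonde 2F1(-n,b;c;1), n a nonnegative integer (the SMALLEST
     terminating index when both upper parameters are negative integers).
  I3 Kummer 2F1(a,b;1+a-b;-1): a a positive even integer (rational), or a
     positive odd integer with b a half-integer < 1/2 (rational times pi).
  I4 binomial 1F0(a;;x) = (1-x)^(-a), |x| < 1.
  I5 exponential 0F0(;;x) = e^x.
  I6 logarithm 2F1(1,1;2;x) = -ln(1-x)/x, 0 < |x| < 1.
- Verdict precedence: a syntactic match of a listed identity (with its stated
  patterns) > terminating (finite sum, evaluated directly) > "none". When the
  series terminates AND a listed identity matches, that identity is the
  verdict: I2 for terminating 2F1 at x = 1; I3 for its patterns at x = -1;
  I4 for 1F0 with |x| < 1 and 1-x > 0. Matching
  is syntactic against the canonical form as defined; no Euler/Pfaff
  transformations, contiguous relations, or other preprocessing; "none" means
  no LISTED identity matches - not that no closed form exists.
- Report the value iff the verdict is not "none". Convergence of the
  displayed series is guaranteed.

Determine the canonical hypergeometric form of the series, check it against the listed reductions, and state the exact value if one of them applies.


Canonical form: C = 1 times 1F2 with upper {-2}, lower {-1/2, 1}, x = 7/5. Verdict: terminating - no listed pattern fits, but -2 in the upper list cuts the series at k = 2; direct evaluation. Hence: 67/25.

First insight: x = (7/5) and the lower running product (C = 1, x = 7/5) is a rising factorial.
Step ratio: r(k) = (7/5) * (k-2) / [(k-1/2) (k+1) (k+1)] - rational in k. x = (7/5); t_0 = 1; negate the roots.


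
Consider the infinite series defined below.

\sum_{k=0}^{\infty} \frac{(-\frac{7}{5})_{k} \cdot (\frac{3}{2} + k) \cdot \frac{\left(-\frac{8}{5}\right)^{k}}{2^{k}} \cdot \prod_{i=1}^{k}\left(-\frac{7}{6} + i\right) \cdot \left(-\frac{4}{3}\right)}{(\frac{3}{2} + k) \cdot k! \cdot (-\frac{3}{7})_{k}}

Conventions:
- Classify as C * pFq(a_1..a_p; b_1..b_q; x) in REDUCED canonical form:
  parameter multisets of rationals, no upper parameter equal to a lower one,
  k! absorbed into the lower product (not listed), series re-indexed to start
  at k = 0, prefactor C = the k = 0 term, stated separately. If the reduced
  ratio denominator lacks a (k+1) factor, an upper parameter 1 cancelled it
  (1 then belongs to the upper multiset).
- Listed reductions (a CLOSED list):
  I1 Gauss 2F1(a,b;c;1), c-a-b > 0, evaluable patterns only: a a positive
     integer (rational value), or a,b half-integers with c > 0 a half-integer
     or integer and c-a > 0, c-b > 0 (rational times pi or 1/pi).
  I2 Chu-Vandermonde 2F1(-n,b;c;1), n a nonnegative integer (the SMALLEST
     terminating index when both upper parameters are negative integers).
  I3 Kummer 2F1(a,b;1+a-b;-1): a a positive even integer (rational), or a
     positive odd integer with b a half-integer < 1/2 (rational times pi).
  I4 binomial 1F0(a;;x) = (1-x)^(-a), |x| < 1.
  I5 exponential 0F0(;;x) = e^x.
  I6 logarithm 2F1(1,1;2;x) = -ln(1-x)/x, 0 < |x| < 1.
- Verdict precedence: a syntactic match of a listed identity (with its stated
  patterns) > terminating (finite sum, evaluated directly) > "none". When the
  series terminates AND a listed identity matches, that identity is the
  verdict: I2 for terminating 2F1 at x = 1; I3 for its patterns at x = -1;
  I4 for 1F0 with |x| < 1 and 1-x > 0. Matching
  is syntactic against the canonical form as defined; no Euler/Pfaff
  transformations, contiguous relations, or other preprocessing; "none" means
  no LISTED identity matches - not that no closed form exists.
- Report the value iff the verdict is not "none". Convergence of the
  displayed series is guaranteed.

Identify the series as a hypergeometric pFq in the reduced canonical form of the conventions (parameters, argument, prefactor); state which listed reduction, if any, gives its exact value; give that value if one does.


The series (x = -\frac{4}{5}) is 2F1: upper {-\frac{7}{5}, -\frac{1}{6}}, lower {-\frac{3}{7}}, prefactor -\frac{4}{3}. Verdict: none. Every listed pattern misses the 2F1 form at -\frac{4}{5}, upper {-\frac{7}{5}, -\frac{1}{6}}.

Key step: from the first term -\frac{4}{3}: the two k-th powers (C = -4/3) combine into one argument.
Adjacent-term ratio: r(k) = -\frac{4}{5} * (k-\frac{7}{5}) (k-\frac{1}{6}) / [(k-\frac{3}{7}) (k+1)] - rational in k. x = -\frac{4}{5}; t_0 = -\frac{4}{3}; negate the roots.


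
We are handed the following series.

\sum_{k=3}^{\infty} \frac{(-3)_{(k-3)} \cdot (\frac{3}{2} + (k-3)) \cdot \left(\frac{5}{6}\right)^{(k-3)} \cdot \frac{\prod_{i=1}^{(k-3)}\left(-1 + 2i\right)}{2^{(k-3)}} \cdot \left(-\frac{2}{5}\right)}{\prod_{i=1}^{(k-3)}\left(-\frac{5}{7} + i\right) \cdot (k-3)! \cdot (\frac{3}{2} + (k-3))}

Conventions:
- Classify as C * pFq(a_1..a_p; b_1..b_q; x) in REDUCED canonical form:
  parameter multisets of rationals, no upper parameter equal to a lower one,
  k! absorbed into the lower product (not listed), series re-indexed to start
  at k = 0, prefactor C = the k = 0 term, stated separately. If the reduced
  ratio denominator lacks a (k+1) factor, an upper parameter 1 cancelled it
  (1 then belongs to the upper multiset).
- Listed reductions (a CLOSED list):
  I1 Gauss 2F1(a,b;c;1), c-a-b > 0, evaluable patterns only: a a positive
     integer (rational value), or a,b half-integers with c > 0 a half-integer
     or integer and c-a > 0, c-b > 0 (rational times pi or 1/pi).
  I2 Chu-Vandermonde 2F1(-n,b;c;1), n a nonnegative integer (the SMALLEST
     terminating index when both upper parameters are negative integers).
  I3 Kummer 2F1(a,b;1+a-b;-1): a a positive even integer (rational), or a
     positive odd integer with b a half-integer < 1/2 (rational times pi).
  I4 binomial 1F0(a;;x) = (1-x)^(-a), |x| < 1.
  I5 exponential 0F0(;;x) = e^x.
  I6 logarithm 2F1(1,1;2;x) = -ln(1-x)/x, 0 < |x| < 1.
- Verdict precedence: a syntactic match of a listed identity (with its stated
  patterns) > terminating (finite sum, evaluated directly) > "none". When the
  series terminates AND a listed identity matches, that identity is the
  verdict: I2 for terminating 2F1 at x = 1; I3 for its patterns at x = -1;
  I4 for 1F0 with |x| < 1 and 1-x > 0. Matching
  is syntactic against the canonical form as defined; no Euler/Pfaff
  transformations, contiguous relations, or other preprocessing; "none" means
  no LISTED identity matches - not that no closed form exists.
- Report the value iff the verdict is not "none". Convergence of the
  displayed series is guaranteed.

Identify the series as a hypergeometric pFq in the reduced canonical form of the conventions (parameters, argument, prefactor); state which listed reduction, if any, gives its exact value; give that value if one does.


The tell: x = \frac{5}{6} and the odd product 1*3*...*(2k-1) (C = -2/5, x = 5/6) is 2^k (1/2)_k.
Adjacent-term ratio: r(k) = \frac{5}{6} * (k-3) (k+\frac{1}{2}) / [(k+\frac{2}{7}) (k+1)] - rational in k, leading ratio \frac{5}{6}; with t_0 = -\frac{2}{5}, classification follows.

The series (x = \frac{5}{6}) is 2F1: upper {-3, \frac{1}{2}}, lower {\frac{2}{7}}, prefactor -\frac{2}{5}. Verdict: terminating - upper -3 stops the sum at k = 3; the 4 terms are added exactly. Hence: \frac{68647}{414720}.


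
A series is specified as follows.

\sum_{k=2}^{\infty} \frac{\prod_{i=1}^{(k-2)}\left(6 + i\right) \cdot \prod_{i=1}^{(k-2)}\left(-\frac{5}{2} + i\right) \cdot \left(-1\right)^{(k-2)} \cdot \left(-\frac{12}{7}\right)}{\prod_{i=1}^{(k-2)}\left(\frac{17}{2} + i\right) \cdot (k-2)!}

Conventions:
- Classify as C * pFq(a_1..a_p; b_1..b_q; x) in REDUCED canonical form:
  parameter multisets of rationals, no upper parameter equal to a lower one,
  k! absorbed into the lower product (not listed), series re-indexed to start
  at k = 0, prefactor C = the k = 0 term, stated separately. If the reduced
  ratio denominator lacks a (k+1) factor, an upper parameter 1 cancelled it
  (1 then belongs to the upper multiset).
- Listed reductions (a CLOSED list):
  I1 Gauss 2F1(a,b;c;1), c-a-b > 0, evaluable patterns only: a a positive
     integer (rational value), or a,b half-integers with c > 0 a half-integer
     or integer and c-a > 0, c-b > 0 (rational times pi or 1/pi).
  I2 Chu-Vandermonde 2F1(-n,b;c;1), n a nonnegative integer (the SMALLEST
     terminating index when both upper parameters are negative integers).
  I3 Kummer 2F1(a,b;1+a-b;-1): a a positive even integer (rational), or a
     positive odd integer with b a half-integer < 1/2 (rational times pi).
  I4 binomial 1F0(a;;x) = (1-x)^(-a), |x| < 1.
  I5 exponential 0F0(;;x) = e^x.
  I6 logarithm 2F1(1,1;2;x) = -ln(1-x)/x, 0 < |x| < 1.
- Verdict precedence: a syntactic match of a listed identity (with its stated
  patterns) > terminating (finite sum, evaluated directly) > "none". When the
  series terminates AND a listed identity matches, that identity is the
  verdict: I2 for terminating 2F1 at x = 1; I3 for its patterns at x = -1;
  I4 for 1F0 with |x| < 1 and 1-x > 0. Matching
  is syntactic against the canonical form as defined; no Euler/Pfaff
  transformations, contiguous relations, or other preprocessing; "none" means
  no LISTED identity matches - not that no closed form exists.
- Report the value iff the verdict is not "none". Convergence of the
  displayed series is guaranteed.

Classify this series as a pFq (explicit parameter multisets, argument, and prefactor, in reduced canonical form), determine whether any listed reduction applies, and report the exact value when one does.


With C = -\frac{12}{7}: the canonical form is 2F1(-\frac{3}{2}, 7; \frac{19}{2}; -1). Verdict: Kummer's theorem (I3) applies (x = -1; c = \frac{19}{2} equals 1+a-b for upper {-\frac{3}{2}, 7}: listed pattern). Value: \left(-\frac{328185}{262144}\right) \cdot \pi.

Structural cue: x = -1 and the running product (C = -12/7, x = -1) telescopes to a rising factorial.
Consecutive-term ratio: r(k) = -1 * (k-\frac{3}{2}) (k+7) / [(k+\frac{19}{2}) (k+1)] - rational; roots negated = parameters, x = -1, C = -\frac{12}{7}.


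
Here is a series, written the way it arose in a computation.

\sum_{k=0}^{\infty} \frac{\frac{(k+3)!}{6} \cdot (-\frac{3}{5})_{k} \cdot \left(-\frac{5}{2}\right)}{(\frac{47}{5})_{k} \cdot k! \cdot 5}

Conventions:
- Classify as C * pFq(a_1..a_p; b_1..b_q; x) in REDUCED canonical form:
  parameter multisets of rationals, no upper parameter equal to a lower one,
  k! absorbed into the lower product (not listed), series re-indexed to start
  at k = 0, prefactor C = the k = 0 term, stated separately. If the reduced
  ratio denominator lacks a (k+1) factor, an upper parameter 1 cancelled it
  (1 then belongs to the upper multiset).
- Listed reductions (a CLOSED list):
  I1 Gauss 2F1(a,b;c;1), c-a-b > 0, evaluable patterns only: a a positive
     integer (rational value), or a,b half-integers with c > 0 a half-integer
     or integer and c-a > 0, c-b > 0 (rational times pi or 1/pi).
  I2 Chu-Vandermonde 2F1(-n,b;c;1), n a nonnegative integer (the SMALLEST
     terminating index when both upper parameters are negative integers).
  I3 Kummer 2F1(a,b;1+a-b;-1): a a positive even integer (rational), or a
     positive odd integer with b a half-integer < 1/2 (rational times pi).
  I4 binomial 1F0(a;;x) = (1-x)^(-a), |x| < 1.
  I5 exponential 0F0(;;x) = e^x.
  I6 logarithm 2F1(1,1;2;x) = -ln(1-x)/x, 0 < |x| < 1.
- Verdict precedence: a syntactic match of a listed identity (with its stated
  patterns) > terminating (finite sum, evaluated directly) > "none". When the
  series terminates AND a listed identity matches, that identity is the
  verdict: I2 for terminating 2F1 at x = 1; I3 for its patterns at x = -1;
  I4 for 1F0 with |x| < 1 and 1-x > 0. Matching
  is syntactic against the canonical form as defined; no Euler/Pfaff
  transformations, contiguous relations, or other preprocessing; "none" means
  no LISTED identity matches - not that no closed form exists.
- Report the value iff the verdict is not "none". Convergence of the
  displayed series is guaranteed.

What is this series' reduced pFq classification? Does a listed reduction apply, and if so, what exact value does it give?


Key observation: x = 1 and the constant factors (C = -1/2, x = 1) combine into one prefactor.
Ratio: r(k) = 1 * (k-\frac{3}{5}) (k+4) / [(k+\frac{47}{5}) (k+1)] - rational; roots negated = parameters, x = 1, C = -\frac{1}{2}.

This is -\frac{1}{2} * 2F1(-\frac{3}{5}, 4; \frac{47}{5}; 1) in reduced canonical form. Verdict (x = 1): the Gauss summation I1 applies (x = 1: the Gamma ratio telescopes since c-a-b = 6 > 0 and a = 4 in Z>0). Hence: -\frac{222}{625}.


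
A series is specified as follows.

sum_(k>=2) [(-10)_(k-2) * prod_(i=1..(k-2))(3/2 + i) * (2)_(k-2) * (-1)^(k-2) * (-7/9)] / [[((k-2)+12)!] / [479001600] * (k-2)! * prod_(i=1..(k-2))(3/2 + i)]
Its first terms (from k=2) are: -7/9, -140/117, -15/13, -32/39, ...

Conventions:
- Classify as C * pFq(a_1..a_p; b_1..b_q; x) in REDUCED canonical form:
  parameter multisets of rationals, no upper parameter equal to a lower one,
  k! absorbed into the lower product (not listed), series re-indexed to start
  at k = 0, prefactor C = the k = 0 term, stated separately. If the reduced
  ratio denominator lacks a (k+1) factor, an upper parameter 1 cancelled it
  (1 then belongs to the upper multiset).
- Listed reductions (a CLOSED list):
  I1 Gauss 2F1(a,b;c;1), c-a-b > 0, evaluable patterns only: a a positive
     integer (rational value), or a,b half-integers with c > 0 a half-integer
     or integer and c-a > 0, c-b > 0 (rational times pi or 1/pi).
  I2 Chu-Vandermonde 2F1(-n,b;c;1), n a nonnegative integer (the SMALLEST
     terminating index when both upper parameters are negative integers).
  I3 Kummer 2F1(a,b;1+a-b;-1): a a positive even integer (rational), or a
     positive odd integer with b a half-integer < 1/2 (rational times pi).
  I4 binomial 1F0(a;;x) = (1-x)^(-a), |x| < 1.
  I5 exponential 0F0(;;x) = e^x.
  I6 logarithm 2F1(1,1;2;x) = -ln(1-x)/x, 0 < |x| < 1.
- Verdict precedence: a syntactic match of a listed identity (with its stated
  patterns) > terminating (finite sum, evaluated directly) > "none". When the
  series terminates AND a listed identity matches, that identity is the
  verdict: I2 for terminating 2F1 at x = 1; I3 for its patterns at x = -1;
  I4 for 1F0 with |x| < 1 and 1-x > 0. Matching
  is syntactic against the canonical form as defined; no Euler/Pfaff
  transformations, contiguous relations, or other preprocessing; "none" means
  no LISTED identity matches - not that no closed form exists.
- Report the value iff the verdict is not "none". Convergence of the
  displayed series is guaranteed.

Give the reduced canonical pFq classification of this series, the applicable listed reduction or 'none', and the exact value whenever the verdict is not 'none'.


Canonical form: C = -7/9 times 2F1 with upper {-10, 2}, lower {13}, x = -1. Verdict at x = -1: Kummer's theorem (I3) matches (x = -1; c = 13 equals 1+a-b for upper {-10, 2}: listed pattern). Exact value: -14/3.

The tell: t_0 being -7/9, the denominator's factorial ratio (C = -7/9, x = -1) is a lower Pochhammer.
Term ratio: r(k) = (-1) * (k-10) (k+2) / [(k+13) (k+1)] - poly over poly, x = (-1) from leading terms; C = -7/9 at k = 0.


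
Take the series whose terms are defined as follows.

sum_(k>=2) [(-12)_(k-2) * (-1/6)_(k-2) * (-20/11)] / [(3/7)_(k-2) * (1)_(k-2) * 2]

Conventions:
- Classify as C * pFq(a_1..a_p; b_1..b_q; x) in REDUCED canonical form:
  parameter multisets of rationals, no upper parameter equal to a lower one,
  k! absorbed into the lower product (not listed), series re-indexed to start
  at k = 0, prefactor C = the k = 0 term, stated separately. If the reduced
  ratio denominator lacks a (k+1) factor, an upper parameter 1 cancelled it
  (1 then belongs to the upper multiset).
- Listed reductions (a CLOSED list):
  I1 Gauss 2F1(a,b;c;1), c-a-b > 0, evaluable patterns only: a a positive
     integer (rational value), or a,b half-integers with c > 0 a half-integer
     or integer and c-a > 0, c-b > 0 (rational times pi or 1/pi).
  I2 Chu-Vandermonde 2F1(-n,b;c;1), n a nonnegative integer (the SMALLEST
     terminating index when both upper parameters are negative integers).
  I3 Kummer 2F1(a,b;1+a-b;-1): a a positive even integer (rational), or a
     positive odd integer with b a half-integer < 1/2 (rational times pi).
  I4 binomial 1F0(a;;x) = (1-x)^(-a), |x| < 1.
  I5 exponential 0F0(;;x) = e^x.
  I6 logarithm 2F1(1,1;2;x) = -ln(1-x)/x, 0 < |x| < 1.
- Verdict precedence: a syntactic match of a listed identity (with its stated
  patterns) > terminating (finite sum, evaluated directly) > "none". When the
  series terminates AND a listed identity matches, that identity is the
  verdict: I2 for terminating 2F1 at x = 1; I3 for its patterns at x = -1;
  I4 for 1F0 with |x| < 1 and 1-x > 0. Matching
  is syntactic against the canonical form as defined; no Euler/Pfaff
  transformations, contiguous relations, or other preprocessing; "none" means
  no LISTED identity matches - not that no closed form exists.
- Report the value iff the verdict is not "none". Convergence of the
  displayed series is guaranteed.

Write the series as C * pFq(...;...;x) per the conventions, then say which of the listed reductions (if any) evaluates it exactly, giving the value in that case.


Structural cue: t_0 = -10/11 here, and the constant factors (C = -10/11) combine into one prefactor.
Adjacent-term ratio: r(k) = 1 * (k-12) (k-1/6) / [(k+3/7) (k+1)] ; factor over Q: parameters, x = 1, and C = -10/11.

x = 1 here; the reduced form reads 2F1, upper {-12, -1/6}, lower {3/7}, C = -10/11. Verdict: Vandermonde's identity (I2) applies (terminating 2F1 at x = 1 with n = 12, b = -1/6, c = 3/7). Value: -1654336147788521906075/872504566830424129536.


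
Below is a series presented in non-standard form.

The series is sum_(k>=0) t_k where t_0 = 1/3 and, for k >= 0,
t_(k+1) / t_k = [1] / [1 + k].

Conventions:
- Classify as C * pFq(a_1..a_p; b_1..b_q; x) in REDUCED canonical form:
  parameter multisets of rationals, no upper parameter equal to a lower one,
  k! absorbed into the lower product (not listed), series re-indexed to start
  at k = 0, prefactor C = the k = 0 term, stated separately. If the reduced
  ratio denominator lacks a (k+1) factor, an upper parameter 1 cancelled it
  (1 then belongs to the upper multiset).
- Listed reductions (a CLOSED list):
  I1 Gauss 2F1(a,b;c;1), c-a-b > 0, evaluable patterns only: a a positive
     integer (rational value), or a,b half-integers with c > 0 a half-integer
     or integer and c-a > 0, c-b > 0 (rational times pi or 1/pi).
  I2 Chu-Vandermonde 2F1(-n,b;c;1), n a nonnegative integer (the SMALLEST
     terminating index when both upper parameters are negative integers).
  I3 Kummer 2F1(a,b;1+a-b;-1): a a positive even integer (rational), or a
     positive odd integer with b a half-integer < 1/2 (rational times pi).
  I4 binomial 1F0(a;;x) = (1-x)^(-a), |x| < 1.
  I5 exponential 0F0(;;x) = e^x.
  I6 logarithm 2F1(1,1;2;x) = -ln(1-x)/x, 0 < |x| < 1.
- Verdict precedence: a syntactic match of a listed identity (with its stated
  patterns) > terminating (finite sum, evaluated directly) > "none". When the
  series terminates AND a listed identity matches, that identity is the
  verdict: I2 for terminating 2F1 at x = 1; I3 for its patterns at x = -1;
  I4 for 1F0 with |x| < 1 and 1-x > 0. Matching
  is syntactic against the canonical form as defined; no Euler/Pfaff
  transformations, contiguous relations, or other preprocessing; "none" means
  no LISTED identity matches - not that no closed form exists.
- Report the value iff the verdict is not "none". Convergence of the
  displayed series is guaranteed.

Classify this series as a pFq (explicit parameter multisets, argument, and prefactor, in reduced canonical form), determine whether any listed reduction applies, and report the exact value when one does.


Key observation: with t_0 = 1/3, roots of the ratio polynomials (C = 1/3, x = 1) are the negated parameters.
Term ratio: r(k) = 1 * 1 / [(k+1)] ; factor over Q: parameters, x = 1, and C = 1/3.

This is 1/3 * 0F0(-; -; 1) in reduced canonical form. Verdict: this is the exponential series (I5) (the 0F0 exponential series at x = 1). Sum: (1/3) * e^(1).


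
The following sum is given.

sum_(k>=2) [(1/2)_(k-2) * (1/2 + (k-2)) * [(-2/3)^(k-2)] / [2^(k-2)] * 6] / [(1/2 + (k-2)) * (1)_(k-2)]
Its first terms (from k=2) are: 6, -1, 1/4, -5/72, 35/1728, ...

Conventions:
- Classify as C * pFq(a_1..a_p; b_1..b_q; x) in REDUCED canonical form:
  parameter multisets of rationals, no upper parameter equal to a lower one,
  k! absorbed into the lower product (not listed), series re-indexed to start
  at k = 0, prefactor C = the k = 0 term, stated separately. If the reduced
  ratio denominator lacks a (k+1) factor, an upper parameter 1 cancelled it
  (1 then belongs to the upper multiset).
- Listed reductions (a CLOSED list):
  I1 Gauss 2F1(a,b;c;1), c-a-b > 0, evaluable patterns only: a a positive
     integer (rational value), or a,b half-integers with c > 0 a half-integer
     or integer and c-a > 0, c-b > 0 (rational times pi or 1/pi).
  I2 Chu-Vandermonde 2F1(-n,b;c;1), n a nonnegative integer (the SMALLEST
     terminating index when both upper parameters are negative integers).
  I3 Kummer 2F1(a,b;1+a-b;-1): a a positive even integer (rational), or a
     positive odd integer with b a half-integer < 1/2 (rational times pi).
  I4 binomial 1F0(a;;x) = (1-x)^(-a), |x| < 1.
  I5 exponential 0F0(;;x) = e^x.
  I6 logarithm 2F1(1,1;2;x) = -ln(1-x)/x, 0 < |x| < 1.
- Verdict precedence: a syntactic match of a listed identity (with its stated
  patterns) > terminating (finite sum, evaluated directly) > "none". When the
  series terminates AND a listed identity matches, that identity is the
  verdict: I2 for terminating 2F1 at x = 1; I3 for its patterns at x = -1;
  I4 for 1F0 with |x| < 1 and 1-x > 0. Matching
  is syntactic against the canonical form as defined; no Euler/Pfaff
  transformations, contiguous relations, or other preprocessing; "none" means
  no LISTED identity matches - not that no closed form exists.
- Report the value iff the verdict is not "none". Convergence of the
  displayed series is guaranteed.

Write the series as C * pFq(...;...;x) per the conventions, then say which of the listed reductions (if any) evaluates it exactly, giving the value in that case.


Key step: with t_0 = 6, the factor k + 1/2 cancels (top and bottom), leaving C = 6.
Term ratio: r(k) = (-1/3) * (k+1/2) / [(k+1)] ; factor over Q: parameters, x = (-1/3), and C = 6.

This is 6 * 1F0(1/2; -; -1/3) in reduced canonical form. Verdict: binomial (I4) fires (the 1F0 binomial series: exponent -1/2, x = -1/3). Its exact value is 6 * (4/3)^(-1/2).


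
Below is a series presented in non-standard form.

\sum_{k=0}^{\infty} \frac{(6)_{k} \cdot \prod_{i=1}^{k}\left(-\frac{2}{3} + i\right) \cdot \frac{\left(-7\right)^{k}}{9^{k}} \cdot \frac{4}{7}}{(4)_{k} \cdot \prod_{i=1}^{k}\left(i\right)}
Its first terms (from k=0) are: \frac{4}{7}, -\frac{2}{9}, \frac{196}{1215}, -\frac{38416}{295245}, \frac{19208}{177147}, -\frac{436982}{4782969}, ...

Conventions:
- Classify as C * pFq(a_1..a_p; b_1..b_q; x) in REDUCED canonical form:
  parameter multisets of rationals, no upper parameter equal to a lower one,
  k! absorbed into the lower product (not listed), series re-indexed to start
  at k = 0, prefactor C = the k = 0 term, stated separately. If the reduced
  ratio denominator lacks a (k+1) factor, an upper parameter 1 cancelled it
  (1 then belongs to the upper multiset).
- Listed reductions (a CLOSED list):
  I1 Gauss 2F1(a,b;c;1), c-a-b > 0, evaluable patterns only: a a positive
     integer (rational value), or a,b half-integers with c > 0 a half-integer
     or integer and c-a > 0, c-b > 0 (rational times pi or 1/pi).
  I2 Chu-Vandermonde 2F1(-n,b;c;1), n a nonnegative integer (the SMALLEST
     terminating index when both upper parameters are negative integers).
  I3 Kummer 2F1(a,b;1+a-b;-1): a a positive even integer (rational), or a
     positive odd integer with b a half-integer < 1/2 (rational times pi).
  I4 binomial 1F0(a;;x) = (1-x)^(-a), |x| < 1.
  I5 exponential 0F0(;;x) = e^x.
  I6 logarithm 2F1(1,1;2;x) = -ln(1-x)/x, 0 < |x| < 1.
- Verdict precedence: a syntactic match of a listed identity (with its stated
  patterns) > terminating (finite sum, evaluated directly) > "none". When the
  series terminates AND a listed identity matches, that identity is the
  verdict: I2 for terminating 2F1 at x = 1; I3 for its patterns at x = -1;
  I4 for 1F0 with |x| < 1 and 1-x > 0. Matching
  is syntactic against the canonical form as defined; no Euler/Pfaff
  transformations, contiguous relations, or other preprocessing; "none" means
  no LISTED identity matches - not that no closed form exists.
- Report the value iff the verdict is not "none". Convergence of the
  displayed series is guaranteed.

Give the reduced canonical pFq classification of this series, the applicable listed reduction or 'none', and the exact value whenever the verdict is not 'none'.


Classification (C = \frac{4}{7}): 2F1 with upper {\frac{1}{3}, 6}, lower {4}, argument x = -\frac{7}{9}. Verdict: none. A 2F1 with upper {\frac{1}{3}, 6} fits none of I1-I6 at x = -\frac{7}{9}; the sum runs forever.

Key step: x = -\frac{7}{9} and the product of the first k integers (prefactor 4/7) is k!.
Adjacent-term ratio: r(k) = -\frac{7}{9} * (k+\frac{1}{3}) (k+6) / [(k+4) (k+1)] - rational in k, leading ratio -\frac{7}{9}; with t_0 = \frac{4}{7}, classification follows.


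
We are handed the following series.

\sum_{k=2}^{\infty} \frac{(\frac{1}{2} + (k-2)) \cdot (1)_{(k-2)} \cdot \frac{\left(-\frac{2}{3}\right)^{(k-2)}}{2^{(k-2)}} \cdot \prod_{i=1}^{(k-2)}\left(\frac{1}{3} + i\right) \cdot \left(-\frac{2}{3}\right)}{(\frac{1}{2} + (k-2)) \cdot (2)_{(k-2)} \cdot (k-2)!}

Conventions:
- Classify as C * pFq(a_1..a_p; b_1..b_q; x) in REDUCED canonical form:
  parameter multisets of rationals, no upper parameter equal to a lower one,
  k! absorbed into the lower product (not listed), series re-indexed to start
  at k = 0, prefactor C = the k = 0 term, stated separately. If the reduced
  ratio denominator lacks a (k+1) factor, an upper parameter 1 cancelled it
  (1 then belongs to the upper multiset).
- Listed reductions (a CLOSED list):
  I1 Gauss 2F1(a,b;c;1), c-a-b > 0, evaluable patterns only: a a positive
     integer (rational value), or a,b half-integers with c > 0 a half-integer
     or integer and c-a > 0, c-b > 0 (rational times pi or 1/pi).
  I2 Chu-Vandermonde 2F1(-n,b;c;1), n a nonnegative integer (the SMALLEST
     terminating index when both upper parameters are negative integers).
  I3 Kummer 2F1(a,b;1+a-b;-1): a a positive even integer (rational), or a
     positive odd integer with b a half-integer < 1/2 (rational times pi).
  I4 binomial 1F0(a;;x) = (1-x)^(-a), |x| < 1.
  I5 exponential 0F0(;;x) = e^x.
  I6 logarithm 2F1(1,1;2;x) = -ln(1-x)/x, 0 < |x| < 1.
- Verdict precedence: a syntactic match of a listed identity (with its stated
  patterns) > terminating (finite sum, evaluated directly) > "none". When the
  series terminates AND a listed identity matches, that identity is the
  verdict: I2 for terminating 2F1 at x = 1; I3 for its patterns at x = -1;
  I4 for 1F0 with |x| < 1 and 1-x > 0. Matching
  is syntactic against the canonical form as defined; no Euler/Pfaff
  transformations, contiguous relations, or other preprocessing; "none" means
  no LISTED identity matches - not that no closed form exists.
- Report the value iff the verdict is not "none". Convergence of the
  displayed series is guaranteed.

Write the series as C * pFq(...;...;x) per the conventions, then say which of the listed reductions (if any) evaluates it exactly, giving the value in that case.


Canonical form: C = -\frac{2}{3} times 2F1 with upper {1, \frac{4}{3}}, lower {2}, x = -\frac{1}{3}. Verdict: none. No listed pattern accepts 2F1(1, \frac{4}{3}; 2; -\frac{1}{3}).

Key observation: from the first term -\frac{2}{3}: the running product (prefactor -2/3) telescopes to a rising factorial.
Consecutive-term ratio: r(k) = -\frac{1}{3} * (k+1) (k+\frac{4}{3}) / [(k+2) (k+1)] - rational; roots negated = parameters, x = -\frac{1}{3}, C = -\frac{2}{3}.


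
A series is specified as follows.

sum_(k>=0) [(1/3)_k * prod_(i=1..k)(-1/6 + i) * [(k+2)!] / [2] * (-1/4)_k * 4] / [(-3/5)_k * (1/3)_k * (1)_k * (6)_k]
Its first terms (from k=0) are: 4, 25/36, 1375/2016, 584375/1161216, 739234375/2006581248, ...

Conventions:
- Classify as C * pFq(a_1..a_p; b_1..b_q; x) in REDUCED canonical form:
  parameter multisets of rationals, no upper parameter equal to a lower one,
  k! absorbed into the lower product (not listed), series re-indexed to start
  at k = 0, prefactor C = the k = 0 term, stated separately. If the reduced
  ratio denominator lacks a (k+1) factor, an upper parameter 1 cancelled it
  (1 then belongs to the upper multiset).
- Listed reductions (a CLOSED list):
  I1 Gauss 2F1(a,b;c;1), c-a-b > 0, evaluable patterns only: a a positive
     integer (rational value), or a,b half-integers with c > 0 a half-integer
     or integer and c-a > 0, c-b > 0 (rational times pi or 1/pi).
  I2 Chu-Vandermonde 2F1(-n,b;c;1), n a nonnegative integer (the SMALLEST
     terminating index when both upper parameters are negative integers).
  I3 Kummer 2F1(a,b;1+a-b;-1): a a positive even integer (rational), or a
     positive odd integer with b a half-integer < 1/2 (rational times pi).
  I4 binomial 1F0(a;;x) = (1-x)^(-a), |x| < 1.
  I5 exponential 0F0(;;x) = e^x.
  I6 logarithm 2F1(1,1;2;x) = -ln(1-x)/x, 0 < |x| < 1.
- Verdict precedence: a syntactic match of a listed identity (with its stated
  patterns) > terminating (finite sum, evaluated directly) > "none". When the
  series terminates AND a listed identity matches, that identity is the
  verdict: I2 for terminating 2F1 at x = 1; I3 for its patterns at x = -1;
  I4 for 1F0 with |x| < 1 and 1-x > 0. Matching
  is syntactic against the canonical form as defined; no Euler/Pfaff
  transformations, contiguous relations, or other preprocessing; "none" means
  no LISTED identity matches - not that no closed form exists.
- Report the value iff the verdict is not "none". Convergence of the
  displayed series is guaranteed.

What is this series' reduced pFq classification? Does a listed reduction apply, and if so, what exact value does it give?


x = 1 here; the reduced form reads 3F2, upper {-1/4, 5/6, 3}, lower {-3/5, 6}, C = 4. Verdict: none (x = 1): each listed identity misses the multisets {-1/4, 5/6, 3} ; {-3/5, 6}.

Key step: t_0 = 4 here, and (1)_k (prefactor 4) is k! itself.
Adjacent-term ratio: r(k) = 1 * (k-1/4) (k+5/6) (k+3) / [(k-3/5) (k+6) (k+1)] - rational in k. x = 1; t_0 = 4; negate the roots.


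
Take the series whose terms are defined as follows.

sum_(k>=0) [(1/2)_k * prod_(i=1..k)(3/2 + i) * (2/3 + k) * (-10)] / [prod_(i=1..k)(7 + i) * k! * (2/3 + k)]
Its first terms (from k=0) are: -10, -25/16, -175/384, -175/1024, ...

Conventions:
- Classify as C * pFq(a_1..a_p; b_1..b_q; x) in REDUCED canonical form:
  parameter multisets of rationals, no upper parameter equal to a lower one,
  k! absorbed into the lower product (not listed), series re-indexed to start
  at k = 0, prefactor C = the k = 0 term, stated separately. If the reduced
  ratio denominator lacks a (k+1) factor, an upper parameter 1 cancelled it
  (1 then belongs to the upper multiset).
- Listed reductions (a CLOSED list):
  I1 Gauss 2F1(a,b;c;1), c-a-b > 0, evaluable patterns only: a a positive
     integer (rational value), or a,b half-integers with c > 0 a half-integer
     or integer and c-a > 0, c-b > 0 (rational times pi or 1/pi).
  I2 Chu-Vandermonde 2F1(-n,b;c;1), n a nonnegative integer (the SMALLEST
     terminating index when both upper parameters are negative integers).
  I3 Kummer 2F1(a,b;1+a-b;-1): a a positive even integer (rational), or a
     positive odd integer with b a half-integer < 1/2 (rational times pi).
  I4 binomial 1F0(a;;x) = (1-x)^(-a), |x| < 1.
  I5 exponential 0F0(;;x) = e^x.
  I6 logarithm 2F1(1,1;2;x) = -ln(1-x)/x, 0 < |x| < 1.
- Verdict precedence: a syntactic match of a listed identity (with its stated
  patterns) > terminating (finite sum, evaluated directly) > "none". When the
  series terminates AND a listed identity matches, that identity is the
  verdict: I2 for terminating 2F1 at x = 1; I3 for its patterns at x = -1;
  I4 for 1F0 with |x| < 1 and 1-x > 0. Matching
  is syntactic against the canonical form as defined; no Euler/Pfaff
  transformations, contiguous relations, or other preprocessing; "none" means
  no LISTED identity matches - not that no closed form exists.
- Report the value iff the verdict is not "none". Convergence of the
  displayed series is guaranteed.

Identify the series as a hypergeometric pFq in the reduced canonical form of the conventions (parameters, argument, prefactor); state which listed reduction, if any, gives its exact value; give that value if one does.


First insight: t_0 being -10, the lower running product (C = -10) is a rising factorial.
Term ratio: r(k) = 1 * (k+1/2) (k+5/2) / [(k+8) (k+1)] - rational in k, leading ratio 1; with t_0 = -10, classification follows.

Prefactor -10, argument 1: 2F1 with upper {1/2, 5/2} over lower {8}. Verdict (x = 1): Gauss's theorem I1 (half-integer case) applies (x = 1; upper {1/2, 5/2} half-integers, c = 8 in the evaluable pattern). Its exact value is (-1048576/27027) / pi.


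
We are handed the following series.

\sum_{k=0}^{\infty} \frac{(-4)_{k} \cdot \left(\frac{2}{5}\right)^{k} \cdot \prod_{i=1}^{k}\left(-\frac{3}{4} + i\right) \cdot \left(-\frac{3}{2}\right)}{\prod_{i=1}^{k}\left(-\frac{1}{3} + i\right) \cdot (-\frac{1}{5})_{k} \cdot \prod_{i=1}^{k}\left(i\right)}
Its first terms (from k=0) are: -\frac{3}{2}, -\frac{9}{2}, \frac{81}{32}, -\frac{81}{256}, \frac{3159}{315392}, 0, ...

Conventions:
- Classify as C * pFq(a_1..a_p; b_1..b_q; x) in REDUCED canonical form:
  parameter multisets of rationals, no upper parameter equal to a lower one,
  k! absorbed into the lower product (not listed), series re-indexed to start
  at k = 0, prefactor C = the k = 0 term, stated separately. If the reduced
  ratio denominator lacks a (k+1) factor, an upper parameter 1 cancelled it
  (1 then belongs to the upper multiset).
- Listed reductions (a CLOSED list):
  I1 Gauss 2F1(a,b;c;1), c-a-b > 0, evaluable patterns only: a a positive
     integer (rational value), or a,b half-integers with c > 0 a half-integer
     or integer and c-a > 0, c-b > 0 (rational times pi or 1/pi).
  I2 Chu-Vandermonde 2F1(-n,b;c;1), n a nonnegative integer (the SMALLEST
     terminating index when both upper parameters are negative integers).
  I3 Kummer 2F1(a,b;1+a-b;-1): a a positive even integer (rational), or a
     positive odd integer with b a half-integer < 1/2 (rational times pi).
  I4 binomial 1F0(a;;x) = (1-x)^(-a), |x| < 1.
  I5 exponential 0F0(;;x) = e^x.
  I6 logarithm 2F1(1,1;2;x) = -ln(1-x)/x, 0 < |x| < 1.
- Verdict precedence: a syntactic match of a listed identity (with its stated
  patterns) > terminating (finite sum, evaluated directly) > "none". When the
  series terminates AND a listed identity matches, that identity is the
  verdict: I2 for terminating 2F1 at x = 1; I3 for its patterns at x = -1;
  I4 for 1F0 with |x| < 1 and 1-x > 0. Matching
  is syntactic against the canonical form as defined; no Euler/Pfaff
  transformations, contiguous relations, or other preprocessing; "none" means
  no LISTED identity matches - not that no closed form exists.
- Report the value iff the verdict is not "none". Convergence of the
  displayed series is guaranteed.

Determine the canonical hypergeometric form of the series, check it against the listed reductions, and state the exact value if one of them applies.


Canonical form: C = -\frac{3}{2} times 2F2 with upper {-4, \frac{1}{4}}, lower {-\frac{1}{5}, \frac{2}{3}}, x = \frac{2}{5}. Verdict: terminating. (-4)_k vanishes past k = 4, leaving a 5-term sum, computed directly. Exact value: -\frac{1190649}{315392}.

First insight: t_0 = -\frac{3}{2} here, and the lower running product (C = -3/2) is a rising factorial.
Consecutive-term ratio: r(k) = \frac{2}{5} * (k-4) (k+\frac{1}{4}) / [(k-\frac{1}{5}) (k+\frac{2}{3}) (k+1)] - poly over poly, x = \frac{2}{5} from leading terms; C = -\frac{3}{2} at k = 0.
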